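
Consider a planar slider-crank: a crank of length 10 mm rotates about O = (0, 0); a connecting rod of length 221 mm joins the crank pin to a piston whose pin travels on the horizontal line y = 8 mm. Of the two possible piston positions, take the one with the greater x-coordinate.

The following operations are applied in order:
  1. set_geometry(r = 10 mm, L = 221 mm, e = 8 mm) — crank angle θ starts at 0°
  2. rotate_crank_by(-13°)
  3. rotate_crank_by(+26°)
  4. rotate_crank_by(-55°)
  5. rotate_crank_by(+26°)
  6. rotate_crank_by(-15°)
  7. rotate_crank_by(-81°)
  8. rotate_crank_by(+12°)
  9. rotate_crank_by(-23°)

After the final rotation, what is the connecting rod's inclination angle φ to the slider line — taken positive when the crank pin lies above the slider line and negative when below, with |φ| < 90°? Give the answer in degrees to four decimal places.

-4.2523

set_geometry: r = 10 mm, L = 221 mm, e = 8 mm; θ ← 0°
rotate_crank_by(-13°): θ ← 0° -13° = -13°
rotate_crank_by(+26°): θ ← -13° +26° = 13°
rotate_crank_by(-55°): θ ← 13° -55° = -42°
rotate_crank_by(+26°): θ ← -42° +26° = -16°
rotate_crank_by(-15°): θ ← -16° -15° = -31°
rotate_crank_by(-81°): θ ← -31° -81° = -112°
rotate_crank_by(+12°): θ ← -112° +12° = -100°
rotate_crank_by(-23°): θ ← -100° -23° = -123°
crank pin P = (r cos θ, r sin θ) = (-5.446390, -8.386706)
h = r sin θ − e = -8.386706 − 8 = -16.386706
sin φ = h / L = -16.386706 / 221 = -0.07414799
φ = arcsin(-0.07414799) = -4.252269°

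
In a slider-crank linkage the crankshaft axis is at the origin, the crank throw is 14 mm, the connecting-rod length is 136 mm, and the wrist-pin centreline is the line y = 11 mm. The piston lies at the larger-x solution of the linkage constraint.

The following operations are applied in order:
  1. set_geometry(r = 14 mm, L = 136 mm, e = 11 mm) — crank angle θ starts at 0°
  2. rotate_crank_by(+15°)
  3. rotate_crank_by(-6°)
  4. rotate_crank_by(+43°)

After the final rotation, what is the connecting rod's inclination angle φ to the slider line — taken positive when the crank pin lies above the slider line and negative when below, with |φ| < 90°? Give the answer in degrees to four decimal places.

set_geometry: r = 14 mm, L = 136 mm, e = 11 mm; θ ← 0°
rotate_crank_by(+15°): θ ← 0° +15° = 15°
rotate_crank_by(-6°): θ ← 15° -6° = 9°
rotate_crank_by(+43°): θ ← 9° +43° = 52°
crank pin P = (r cos θ, r sin θ) = (8.619261, 11.032151)
h = r sin θ − e = 11.032151 − 11 = 0.032151
sin φ = h / L = 0.032151 / 136 = 0.00023640
φ = arcsin(0.00023640) = 0.013545°

0.0135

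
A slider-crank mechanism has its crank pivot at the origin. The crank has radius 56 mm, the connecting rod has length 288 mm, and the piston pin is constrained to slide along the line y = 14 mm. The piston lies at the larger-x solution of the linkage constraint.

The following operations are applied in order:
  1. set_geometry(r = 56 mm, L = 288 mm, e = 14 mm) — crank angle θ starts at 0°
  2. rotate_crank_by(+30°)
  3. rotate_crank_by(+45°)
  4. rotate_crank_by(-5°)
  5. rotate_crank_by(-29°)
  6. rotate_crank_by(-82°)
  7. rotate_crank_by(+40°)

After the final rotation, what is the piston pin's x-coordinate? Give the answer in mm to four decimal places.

343.6018

set_geometry: r = 56 mm, L = 288 mm, e = 14 mm; θ ← 0°
rotate_crank_by(+30°): θ ← 0° +30° = 30°
rotate_crank_by(+45°): θ ← 30° +45° = 75°
rotate_crank_by(-5°): θ ← 75° -5° = 70°
rotate_crank_by(-29°): θ ← 70° -29° = 41°
rotate_crank_by(-82°): θ ← 41° -82° = -41°
rotate_crank_by(+40°): θ ← -41° +40° = -1°
crank pin P = (r cos θ, r sin θ) = (55.991471, -0.977335)
h = r sin θ − e = -0.977335 − 14 = -14.977335
x = r cos θ + √(L² − h²) = 55.991471 + √(82944.0 − 224.3206) = 55.991471 + 287.610291 = 343.601762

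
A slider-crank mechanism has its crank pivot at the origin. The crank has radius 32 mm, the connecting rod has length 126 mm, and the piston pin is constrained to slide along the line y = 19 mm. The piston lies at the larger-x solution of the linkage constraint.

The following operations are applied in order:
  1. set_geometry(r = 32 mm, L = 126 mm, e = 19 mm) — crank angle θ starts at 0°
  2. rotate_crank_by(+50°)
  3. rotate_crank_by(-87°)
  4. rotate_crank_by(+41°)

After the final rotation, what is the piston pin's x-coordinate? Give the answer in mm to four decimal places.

set_geometry: r = 32 mm, L = 126 mm, e = 19 mm; θ ← 0°
rotate_crank_by(+50°): θ ← 0° +50° = 50°
rotate_crank_by(-87°): θ ← 50° -87° = -37°
rotate_crank_by(+41°): θ ← -37° +41° = 4°
crank pin P = (r cos θ, r sin θ) = (31.922050, 2.232207)
h = r sin θ − e = 2.232207 − 19 = -16.767793
x = r cos θ + √(L² − h²) = 31.922050 + √(15876.0 − 281.1589) = 31.922050 + 124.879306 = 156.801356

156.8014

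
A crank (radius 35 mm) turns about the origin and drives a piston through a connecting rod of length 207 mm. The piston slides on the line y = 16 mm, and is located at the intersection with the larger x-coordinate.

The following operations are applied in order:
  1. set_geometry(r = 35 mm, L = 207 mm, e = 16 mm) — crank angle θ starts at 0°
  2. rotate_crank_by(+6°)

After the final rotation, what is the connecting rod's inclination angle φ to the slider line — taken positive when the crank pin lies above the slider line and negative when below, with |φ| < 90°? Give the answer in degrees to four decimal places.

-3.4180

set_geometry: r = 35 mm, L = 207 mm, e = 16 mm; θ ← 0°
rotate_crank_by(+6°): θ ← 0° +6° = 6°
crank pin P = (r cos θ, r sin θ) = (34.808266, 3.658496)
h = r sin θ − e = 3.658496 − 16 = -12.341504
sin φ = h / L = -12.341504 / 207 = -0.05962079
φ = arcsin(-0.05962079) = -3.418047°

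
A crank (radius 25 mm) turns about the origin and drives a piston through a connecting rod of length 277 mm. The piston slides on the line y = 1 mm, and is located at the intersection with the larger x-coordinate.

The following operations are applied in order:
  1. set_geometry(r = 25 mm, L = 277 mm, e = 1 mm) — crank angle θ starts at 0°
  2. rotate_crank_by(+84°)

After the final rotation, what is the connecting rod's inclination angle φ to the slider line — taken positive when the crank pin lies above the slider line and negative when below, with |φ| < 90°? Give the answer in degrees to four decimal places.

4.9421

set_geometry: r = 25 mm, L = 277 mm, e = 1 mm; θ ← 0°
rotate_crank_by(+84°): θ ← 0° +84° = 84°
crank pin P = (r cos θ, r sin θ) = (2.613212, 24.863047)
h = r sin θ − e = 24.863047 − 1 = 23.863047
sin φ = h / L = 23.863047 / 277 = 0.08614819
φ = arcsin(0.08614819) = 4.942053°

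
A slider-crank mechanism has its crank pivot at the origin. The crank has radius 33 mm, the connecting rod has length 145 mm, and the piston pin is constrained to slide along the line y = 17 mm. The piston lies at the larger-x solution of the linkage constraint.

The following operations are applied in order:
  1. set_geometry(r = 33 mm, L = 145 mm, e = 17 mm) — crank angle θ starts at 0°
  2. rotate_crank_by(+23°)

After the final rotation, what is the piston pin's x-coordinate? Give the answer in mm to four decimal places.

set_geometry: r = 33 mm, L = 145 mm, e = 17 mm; θ ← 0°
rotate_crank_by(+23°): θ ← 0° +23° = 23°
crank pin P = (r cos θ, r sin θ) = (30.376660, 12.894127)
h = r sin θ − e = 12.894127 − 17 = -4.105873
x = r cos θ + √(L² − h²) = 30.376660 + √(21025.0 − 16.8582) = 30.376660 + 144.941857 = 175.318517

175.3185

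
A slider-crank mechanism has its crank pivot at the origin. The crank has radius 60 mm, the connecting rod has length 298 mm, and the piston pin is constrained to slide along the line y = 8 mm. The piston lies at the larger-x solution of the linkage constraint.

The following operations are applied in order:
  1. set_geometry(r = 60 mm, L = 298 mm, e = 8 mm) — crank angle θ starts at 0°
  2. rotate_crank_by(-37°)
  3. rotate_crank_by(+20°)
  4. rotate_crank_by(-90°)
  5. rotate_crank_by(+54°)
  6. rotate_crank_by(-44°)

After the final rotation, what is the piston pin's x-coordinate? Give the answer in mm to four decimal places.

282.9302

set_geometry: r = 60 mm, L = 298 mm, e = 8 mm; θ ← 0°
rotate_crank_by(-37°): θ ← 0° -37° = -37°
rotate_crank_by(+20°): θ ← -37° +20° = -17°
rotate_crank_by(-90°): θ ← -17° -90° = -107°
rotate_crank_by(+54°): θ ← -107° +54° = -53°
rotate_crank_by(-44°): θ ← -53° -44° = -97°
crank pin P = (r cos θ, r sin θ) = (-7.312161, -59.552769)
h = r sin θ − e = -59.552769 − 8 = -67.552769
x = r cos θ + √(L² − h²) = -7.312161 + √(88804.0 − 4563.3766) = -7.312161 + 290.242353 = 282.930192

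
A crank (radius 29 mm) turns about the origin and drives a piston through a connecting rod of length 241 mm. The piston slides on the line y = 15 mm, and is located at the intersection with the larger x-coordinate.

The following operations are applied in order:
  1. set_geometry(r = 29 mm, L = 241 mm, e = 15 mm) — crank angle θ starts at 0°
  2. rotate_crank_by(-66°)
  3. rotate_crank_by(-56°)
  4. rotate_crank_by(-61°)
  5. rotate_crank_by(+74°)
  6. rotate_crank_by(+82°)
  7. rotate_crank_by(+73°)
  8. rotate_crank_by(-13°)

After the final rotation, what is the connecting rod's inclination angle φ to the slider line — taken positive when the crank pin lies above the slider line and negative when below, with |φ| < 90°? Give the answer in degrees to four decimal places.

set_geometry: r = 29 mm, L = 241 mm, e = 15 mm; θ ← 0°
rotate_crank_by(-66°): θ ← 0° -66° = -66°
rotate_crank_by(-56°): θ ← -66° -56° = -122°
rotate_crank_by(-61°): θ ← -122° -61° = -183°
rotate_crank_by(+74°): θ ← -183° +74° = -109°
rotate_crank_by(+82°): θ ← -109° +82° = -27°
rotate_crank_by(+73°): θ ← -27° +73° = 46°
rotate_crank_by(-13°): θ ← 46° -13° = 33°
crank pin P = (r cos θ, r sin θ) = (24.321446, 15.794532)
h = r sin θ − e = 15.794532 − 15 = 0.794532
sin φ = h / L = 0.794532 / 241 = 0.00329681
φ = arcsin(0.00329681) = 0.188894°

0.1889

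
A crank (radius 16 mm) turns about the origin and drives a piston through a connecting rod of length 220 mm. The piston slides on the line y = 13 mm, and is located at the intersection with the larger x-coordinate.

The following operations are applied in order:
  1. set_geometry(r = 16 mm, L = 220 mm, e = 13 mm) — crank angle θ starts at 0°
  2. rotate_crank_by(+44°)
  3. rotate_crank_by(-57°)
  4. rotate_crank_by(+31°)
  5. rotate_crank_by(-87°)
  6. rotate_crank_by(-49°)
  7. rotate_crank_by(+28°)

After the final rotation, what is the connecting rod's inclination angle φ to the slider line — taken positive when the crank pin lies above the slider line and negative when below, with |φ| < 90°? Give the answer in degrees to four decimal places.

set_geometry: r = 16 mm, L = 220 mm, e = 13 mm; θ ← 0°
rotate_crank_by(+44°): θ ← 0° +44° = 44°
rotate_crank_by(-57°): θ ← 44° -57° = -13°
rotate_crank_by(+31°): θ ← -13° +31° = 18°
rotate_crank_by(-87°): θ ← 18° -87° = -69°
rotate_crank_by(-49°): θ ← -69° -49° = -118°
rotate_crank_by(+28°): θ ← -118° +28° = -90°
crank pin P = (r cos θ, r sin θ) = (0.000000, -16.000000)
h = r sin θ − e = -16.000000 − 13 = -29.000000
sin φ = h / L = -29.000000 / 220 = -0.13181818
φ = arcsin(-0.13181818) = -7.574671°

-7.5747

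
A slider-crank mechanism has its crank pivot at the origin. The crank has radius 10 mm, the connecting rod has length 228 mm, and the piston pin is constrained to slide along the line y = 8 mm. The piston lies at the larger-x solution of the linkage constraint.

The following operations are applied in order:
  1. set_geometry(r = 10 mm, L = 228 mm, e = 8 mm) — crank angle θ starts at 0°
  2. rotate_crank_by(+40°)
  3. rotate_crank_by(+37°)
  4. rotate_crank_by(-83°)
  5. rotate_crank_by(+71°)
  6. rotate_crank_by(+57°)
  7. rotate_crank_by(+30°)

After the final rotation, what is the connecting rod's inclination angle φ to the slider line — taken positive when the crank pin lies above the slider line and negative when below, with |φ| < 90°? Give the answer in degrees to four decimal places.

set_geometry: r = 10 mm, L = 228 mm, e = 8 mm; θ ← 0°
rotate_crank_by(+40°): θ ← 0° +40° = 40°
rotate_crank_by(+37°): θ ← 40° +37° = 77°
rotate_crank_by(-83°): θ ← 77° -83° = -6°
rotate_crank_by(+71°): θ ← -6° +71° = 65°
rotate_crank_by(+57°): θ ← 65° +57° = 122°
rotate_crank_by(+30°): θ ← 122° +30° = 152°
crank pin P = (r cos θ, r sin θ) = (-8.829476, 4.694716)
h = r sin θ − e = 4.694716 − 8 = -3.305284
sin φ = h / L = -3.305284 / 228 = -0.01449686
φ = arcsin(-0.01449686) = -0.830638°

-0.8306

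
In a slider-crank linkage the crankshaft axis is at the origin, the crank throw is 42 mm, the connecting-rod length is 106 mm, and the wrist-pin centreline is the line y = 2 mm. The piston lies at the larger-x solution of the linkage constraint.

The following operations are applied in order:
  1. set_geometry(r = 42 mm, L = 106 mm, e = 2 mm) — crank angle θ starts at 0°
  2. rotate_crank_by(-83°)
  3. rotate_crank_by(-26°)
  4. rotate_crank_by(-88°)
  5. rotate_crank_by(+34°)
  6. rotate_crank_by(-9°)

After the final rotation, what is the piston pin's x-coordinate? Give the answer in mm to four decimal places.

set_geometry: r = 42 mm, L = 106 mm, e = 2 mm; θ ← 0°
rotate_crank_by(-83°): θ ← 0° -83° = -83°
rotate_crank_by(-26°): θ ← -83° -26° = -109°
rotate_crank_by(-88°): θ ← -109° -88° = -197°
rotate_crank_by(+34°): θ ← -197° +34° = -163°
rotate_crank_by(-9°): θ ← -163° -9° = -172°
crank pin P = (r cos θ, r sin θ) = (-41.591259, -5.845270)
h = r sin θ − e = -5.845270 − 2 = -7.845270
x = r cos θ + √(L² − h²) = -41.591259 + √(11236.0 − 61.5483) = -41.591259 + 105.709279 = 64.118020

64.1180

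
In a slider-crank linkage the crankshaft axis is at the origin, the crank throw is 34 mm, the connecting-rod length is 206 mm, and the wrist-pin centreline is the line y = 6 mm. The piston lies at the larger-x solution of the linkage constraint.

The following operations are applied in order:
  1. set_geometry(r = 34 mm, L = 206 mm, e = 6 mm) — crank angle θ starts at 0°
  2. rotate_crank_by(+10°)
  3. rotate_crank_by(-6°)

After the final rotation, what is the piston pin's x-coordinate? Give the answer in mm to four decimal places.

set_geometry: r = 34 mm, L = 206 mm, e = 6 mm; θ ← 0°
rotate_crank_by(+10°): θ ← 0° +10° = 10°
rotate_crank_by(-6°): θ ← 10° -6° = 4°
crank pin P = (r cos θ, r sin θ) = (33.917178, 2.371720)
h = r sin θ − e = 2.371720 − 6 = -3.628280
x = r cos θ + √(L² − h²) = 33.917178 + √(42436.0 − 13.1644) = 33.917178 + 205.968045 = 239.885223

239.8852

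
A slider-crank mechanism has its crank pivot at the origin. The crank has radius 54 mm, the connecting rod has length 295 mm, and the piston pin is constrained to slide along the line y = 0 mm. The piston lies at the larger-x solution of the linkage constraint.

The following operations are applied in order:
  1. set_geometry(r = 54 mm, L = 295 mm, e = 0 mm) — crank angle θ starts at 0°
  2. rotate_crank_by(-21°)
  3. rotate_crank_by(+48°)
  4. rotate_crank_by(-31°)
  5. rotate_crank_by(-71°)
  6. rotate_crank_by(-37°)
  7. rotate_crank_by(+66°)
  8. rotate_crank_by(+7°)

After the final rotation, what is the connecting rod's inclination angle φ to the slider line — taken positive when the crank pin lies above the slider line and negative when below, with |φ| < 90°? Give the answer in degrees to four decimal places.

set_geometry: r = 54 mm, L = 295 mm, e = 0 mm; θ ← 0°
rotate_crank_by(-21°): θ ← 0° -21° = -21°
rotate_crank_by(+48°): θ ← -21° +48° = 27°
rotate_crank_by(-31°): θ ← 27° -31° = -4°
rotate_crank_by(-71°): θ ← -4° -71° = -75°
rotate_crank_by(-37°): θ ← -75° -37° = -112°
rotate_crank_by(+66°): θ ← -112° +66° = -46°
rotate_crank_by(+7°): θ ← -46° +7° = -39°
crank pin P = (r cos θ, r sin θ) = (41.965882, -33.983301)
h = r sin θ − e = -33.983301 − 0 = -33.983301
sin φ = h / L = -33.983301 / 295 = -0.11519763
φ = arcsin(-0.11519763) = -6.615024°

-6.6150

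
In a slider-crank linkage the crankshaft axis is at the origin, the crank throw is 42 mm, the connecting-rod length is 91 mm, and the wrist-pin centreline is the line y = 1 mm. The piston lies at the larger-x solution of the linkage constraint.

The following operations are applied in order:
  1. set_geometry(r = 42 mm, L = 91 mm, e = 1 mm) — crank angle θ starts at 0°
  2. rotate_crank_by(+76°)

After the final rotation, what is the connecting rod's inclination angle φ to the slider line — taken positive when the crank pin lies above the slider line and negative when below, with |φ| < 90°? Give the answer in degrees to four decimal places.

25.9024

set_geometry: r = 42 mm, L = 91 mm, e = 1 mm; θ ← 0°
rotate_crank_by(+76°): θ ← 0° +76° = 76°
crank pin P = (r cos θ, r sin θ) = (10.160720, 40.752421)
h = r sin θ − e = 40.752421 − 1 = 39.752421
sin φ = h / L = 39.752421 / 91 = 0.43683979
φ = arcsin(0.43683979) = 25.902420°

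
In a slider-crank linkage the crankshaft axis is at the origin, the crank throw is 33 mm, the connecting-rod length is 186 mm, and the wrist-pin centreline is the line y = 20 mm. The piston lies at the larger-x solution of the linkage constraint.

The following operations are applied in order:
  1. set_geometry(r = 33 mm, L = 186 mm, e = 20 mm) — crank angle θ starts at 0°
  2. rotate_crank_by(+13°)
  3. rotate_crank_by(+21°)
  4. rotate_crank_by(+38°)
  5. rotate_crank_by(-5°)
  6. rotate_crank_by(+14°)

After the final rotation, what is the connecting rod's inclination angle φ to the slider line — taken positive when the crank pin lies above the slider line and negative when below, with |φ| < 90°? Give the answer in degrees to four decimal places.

3.8824

set_geometry: r = 33 mm, L = 186 mm, e = 20 mm; θ ← 0°
rotate_crank_by(+13°): θ ← 0° +13° = 13°
rotate_crank_by(+21°): θ ← 13° +21° = 34°
rotate_crank_by(+38°): θ ← 34° +38° = 72°
rotate_crank_by(-5°): θ ← 72° -5° = 67°
rotate_crank_by(+14°): θ ← 67° +14° = 81°
crank pin P = (r cos θ, r sin θ) = (5.162337, 32.593715)
h = r sin θ − e = 32.593715 − 20 = 12.593715
sin φ = h / L = 12.593715 / 186 = 0.06770815
φ = arcsin(0.06770815) = 3.882361°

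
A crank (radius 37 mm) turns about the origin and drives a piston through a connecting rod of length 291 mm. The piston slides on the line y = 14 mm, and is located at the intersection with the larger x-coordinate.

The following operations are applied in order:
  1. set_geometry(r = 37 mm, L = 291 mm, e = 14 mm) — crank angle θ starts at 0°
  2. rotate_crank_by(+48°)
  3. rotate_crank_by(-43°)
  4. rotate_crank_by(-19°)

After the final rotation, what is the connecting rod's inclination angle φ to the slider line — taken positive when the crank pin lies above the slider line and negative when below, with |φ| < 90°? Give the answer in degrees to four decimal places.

set_geometry: r = 37 mm, L = 291 mm, e = 14 mm; θ ← 0°
rotate_crank_by(+48°): θ ← 0° +48° = 48°
rotate_crank_by(-43°): θ ← 48° -43° = 5°
rotate_crank_by(-19°): θ ← 5° -19° = -14°
crank pin P = (r cos θ, r sin θ) = (35.900942, -8.951110)
h = r sin θ − e = -8.951110 − 14 = -22.951110
sin φ = h / L = -22.951110 / 291 = -0.07886979
φ = arcsin(-0.07886979) = -4.523604°

-4.5236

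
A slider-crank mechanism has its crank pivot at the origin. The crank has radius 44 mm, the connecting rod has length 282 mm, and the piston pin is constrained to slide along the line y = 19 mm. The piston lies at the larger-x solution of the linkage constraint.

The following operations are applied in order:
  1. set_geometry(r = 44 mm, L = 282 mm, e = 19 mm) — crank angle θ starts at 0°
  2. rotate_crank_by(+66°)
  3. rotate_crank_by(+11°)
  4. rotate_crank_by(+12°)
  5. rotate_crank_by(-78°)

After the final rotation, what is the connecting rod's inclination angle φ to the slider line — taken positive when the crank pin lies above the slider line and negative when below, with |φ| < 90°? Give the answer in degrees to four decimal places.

set_geometry: r = 44 mm, L = 282 mm, e = 19 mm; θ ← 0°
rotate_crank_by(+66°): θ ← 0° +66° = 66°
rotate_crank_by(+11°): θ ← 66° +11° = 77°
rotate_crank_by(+12°): θ ← 77° +12° = 89°
rotate_crank_by(-78°): θ ← 89° -78° = 11°
crank pin P = (r cos θ, r sin θ) = (43.191596, 8.395596)
h = r sin θ − e = 8.395596 − 19 = -10.604404
sin φ = h / L = -10.604404 / 282 = -0.03760427
φ = arcsin(-0.03760427) = -2.155074°

-2.1551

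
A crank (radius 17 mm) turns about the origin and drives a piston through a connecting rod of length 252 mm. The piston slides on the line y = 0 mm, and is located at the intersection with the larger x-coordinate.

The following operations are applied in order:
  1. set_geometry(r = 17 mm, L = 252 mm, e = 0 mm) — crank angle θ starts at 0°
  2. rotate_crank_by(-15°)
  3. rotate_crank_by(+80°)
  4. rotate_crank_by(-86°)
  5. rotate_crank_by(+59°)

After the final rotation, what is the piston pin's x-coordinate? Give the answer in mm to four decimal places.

265.1787

set_geometry: r = 17 mm, L = 252 mm, e = 0 mm; θ ← 0°
rotate_crank_by(-15°): θ ← 0° -15° = -15°
rotate_crank_by(+80°): θ ← -15° +80° = 65°
rotate_crank_by(-86°): θ ← 65° -86° = -21°
rotate_crank_by(+59°): θ ← -21° +59° = 38°
crank pin P = (r cos θ, r sin θ) = (13.396183, 10.466245)
h = r sin θ − e = 10.466245 − 0 = 10.466245
x = r cos θ + √(L² − h²) = 13.396183 + √(63504.0 − 109.5423) = 13.396183 + 251.782560 = 265.178743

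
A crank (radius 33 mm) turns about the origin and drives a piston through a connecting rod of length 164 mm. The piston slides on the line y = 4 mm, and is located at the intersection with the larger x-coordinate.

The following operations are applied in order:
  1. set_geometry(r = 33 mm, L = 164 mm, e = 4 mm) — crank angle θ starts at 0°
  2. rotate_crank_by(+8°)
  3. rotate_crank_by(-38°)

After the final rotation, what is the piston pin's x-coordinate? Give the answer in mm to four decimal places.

191.2925

set_geometry: r = 33 mm, L = 164 mm, e = 4 mm; θ ← 0°
rotate_crank_by(+8°): θ ← 0° +8° = 8°
rotate_crank_by(-38°): θ ← 8° -38° = -30°
crank pin P = (r cos θ, r sin θ) = (28.578838, -16.500000)
h = r sin θ − e = -16.500000 − 4 = -20.500000
x = r cos θ + √(L² − h²) = 28.578838 + √(26896.0 − 420.2500) = 28.578838 + 162.713706 = 191.292544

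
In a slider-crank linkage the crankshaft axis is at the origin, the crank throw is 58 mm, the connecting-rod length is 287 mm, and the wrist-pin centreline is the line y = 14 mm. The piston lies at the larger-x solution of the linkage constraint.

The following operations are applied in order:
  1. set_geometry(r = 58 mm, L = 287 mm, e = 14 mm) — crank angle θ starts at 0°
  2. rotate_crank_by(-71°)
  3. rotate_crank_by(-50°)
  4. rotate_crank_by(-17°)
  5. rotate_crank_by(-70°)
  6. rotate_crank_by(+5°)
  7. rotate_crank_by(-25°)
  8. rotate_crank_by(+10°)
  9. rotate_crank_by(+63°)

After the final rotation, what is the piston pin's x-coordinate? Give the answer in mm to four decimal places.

set_geometry: r = 58 mm, L = 287 mm, e = 14 mm; θ ← 0°
rotate_crank_by(-71°): θ ← 0° -71° = -71°
rotate_crank_by(-50°): θ ← -71° -50° = -121°
rotate_crank_by(-17°): θ ← -121° -17° = -138°
rotate_crank_by(-70°): θ ← -138° -70° = -208°
rotate_crank_by(+5°): θ ← -208° +5° = -203°
rotate_crank_by(-25°): θ ← -203° -25° = -228°
rotate_crank_by(+10°): θ ← -228° +10° = -218°
rotate_crank_by(+63°): θ ← -218° +63° = -155°
crank pin P = (r cos θ, r sin θ) = (-52.565852, -24.511859)
h = r sin θ − e = -24.511859 − 14 = -38.511859
x = r cos θ + √(L² − h²) = -52.565852 + √(82369.0 − 1483.1633) = -52.565852 + 284.404354 = 231.838503

231.8385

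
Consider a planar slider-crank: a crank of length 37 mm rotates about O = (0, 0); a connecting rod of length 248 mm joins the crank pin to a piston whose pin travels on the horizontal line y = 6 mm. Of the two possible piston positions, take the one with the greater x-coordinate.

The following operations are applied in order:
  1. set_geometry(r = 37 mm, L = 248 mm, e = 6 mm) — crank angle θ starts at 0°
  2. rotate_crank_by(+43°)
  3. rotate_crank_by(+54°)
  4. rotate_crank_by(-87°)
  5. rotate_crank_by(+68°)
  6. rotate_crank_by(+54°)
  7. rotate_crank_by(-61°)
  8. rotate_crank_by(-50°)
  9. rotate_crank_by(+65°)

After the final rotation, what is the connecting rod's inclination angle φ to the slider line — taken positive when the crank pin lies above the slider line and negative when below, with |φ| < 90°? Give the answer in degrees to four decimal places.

set_geometry: r = 37 mm, L = 248 mm, e = 6 mm; θ ← 0°
rotate_crank_by(+43°): θ ← 0° +43° = 43°
rotate_crank_by(+54°): θ ← 43° +54° = 97°
rotate_crank_by(-87°): θ ← 97° -87° = 10°
rotate_crank_by(+68°): θ ← 10° +68° = 78°
rotate_crank_by(+54°): θ ← 78° +54° = 132°
rotate_crank_by(-61°): θ ← 132° -61° = 71°
rotate_crank_by(-50°): θ ← 71° -50° = 21°
rotate_crank_by(+65°): θ ← 21° +65° = 86°
crank pin P = (r cos θ, r sin θ) = (2.580990, 36.909870)
h = r sin θ − e = 36.909870 − 6 = 30.909870
sin φ = h / L = 30.909870 / 248 = 0.12463657
φ = arcsin(0.12463657) = 7.159769°

7.1598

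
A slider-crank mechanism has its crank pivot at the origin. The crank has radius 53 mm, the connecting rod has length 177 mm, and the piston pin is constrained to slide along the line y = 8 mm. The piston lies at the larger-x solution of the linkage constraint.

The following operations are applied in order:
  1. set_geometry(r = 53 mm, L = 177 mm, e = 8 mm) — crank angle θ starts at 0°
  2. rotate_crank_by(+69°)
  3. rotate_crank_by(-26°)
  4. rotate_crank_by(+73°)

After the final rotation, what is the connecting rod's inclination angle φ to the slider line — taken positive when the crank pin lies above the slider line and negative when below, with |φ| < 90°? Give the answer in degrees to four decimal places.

12.9401

set_geometry: r = 53 mm, L = 177 mm, e = 8 mm; θ ← 0°
rotate_crank_by(+69°): θ ← 0° +69° = 69°
rotate_crank_by(-26°): θ ← 69° -26° = 43°
rotate_crank_by(+73°): θ ← 43° +73° = 116°
crank pin P = (r cos θ, r sin θ) = (-23.233671, 47.636084)
h = r sin θ − e = 47.636084 − 8 = 39.636084
sin φ = h / L = 39.636084 / 177 = 0.22393268
φ = arcsin(0.22393268) = 12.940124°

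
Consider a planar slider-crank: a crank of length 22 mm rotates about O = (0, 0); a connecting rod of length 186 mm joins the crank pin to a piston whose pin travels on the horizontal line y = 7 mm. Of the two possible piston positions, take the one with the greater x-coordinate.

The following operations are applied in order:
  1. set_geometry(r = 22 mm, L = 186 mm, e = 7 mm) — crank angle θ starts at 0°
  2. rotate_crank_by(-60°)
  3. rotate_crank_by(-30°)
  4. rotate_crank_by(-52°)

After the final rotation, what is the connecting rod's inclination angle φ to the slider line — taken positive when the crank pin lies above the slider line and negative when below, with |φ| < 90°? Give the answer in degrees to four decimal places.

set_geometry: r = 22 mm, L = 186 mm, e = 7 mm; θ ← 0°
rotate_crank_by(-60°): θ ← 0° -60° = -60°
rotate_crank_by(-30°): θ ← -60° -30° = -90°
rotate_crank_by(-52°): θ ← -90° -52° = -142°
crank pin P = (r cos θ, r sin θ) = (-17.336237, -13.544552)
h = r sin θ − e = -13.544552 − 7 = -20.544552
sin φ = h / L = -20.544552 / 186 = -0.11045458
φ = arcsin(-0.11045458) = -6.341521°

-6.3415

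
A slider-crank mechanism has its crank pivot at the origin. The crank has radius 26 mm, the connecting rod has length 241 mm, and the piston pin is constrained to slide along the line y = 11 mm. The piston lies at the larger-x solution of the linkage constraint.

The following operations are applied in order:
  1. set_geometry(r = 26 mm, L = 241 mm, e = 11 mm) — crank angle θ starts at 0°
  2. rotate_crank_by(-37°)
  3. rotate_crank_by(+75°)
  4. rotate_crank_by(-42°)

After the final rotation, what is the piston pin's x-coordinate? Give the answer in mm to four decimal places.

266.5958

set_geometry: r = 26 mm, L = 241 mm, e = 11 mm; θ ← 0°
rotate_crank_by(-37°): θ ← 0° -37° = -37°
rotate_crank_by(+75°): θ ← -37° +75° = 38°
rotate_crank_by(-42°): θ ← 38° -42° = -4°
crank pin P = (r cos θ, r sin θ) = (25.936665, -1.813668)
h = r sin θ − e = -1.813668 − 11 = -12.813668
x = r cos θ + √(L² − h²) = 25.936665 + √(58081.0 − 164.1901) = 25.936665 + 240.659116 = 266.595781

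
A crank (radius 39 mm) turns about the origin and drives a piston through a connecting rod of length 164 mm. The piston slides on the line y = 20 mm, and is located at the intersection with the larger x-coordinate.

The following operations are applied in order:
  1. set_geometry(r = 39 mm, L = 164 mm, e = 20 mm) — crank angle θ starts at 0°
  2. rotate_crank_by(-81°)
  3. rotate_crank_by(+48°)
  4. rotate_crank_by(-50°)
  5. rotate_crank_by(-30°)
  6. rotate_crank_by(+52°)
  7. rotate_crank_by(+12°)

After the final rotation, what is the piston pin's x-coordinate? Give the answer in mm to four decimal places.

181.9587

set_geometry: r = 39 mm, L = 164 mm, e = 20 mm; θ ← 0°
rotate_crank_by(-81°): θ ← 0° -81° = -81°
rotate_crank_by(+48°): θ ← -81° +48° = -33°
rotate_crank_by(-50°): θ ← -33° -50° = -83°
rotate_crank_by(-30°): θ ← -83° -30° = -113°
rotate_crank_by(+52°): θ ← -113° +52° = -61°
rotate_crank_by(+12°): θ ← -61° +12° = -49°
crank pin P = (r cos θ, r sin θ) = (25.586302, -29.433674)
h = r sin θ − e = -29.433674 − 20 = -49.433674
x = r cos θ + √(L² − h²) = 25.586302 + √(26896.0 − 2443.6881) = 25.586302 + 156.372350 = 181.958652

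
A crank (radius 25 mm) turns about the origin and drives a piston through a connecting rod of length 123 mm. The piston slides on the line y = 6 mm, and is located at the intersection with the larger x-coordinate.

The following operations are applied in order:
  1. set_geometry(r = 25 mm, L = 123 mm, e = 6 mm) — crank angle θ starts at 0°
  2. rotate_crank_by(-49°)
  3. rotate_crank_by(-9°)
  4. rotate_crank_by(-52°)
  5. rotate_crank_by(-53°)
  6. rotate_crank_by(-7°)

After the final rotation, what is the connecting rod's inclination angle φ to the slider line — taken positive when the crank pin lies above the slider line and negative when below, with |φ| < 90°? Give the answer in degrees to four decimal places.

-4.8228

set_geometry: r = 25 mm, L = 123 mm, e = 6 mm; θ ← 0°
rotate_crank_by(-49°): θ ← 0° -49° = -49°
rotate_crank_by(-9°): θ ← -49° -9° = -58°
rotate_crank_by(-52°): θ ← -58° -52° = -110°
rotate_crank_by(-53°): θ ← -110° -53° = -163°
rotate_crank_by(-7°): θ ← -163° -7° = -170°
crank pin P = (r cos θ, r sin θ) = (-24.620194, -4.341204)
h = r sin θ − e = -4.341204 − 6 = -10.341204
sin φ = h / L = -10.341204 / 123 = -0.08407483
φ = arcsin(-0.08407483) = -4.822826°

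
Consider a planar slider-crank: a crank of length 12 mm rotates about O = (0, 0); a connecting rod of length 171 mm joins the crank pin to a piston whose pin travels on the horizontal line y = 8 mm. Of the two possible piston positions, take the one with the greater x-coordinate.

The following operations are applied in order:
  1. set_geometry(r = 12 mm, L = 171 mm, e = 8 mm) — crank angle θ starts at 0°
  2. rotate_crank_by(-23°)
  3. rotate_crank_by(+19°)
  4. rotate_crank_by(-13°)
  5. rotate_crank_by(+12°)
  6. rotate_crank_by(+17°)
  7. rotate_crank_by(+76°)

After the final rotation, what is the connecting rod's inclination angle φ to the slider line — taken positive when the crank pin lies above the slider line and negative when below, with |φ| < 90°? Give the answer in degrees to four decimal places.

1.3379

set_geometry: r = 12 mm, L = 171 mm, e = 8 mm; θ ← 0°
rotate_crank_by(-23°): θ ← 0° -23° = -23°
rotate_crank_by(+19°): θ ← -23° +19° = -4°
rotate_crank_by(-13°): θ ← -4° -13° = -17°
rotate_crank_by(+12°): θ ← -17° +12° = -5°
rotate_crank_by(+17°): θ ← -5° +17° = 12°
rotate_crank_by(+76°): θ ← 12° +76° = 88°
crank pin P = (r cos θ, r sin θ) = (0.418794, 11.992690)
h = r sin θ − e = 11.992690 − 8 = 3.992690
sin φ = h / L = 3.992690 / 171 = 0.02334906
φ = arcsin(0.02334906) = 1.337924°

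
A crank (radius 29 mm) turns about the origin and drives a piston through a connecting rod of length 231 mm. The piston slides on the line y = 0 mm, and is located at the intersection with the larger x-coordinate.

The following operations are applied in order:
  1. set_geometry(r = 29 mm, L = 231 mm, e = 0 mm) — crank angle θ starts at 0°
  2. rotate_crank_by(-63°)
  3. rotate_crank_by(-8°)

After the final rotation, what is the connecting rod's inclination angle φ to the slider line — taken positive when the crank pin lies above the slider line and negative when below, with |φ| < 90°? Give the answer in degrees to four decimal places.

-6.8172

set_geometry: r = 29 mm, L = 231 mm, e = 0 mm; θ ← 0°
rotate_crank_by(-63°): θ ← 0° -63° = -63°
rotate_crank_by(-8°): θ ← -63° -8° = -71°
crank pin P = (r cos θ, r sin θ) = (9.441476, -27.420039)
h = r sin θ − e = -27.420039 − 0 = -27.420039
sin φ = h / L = -27.420039 / 231 = -0.11870147
φ = arcsin(-0.11870147) = -6.817166°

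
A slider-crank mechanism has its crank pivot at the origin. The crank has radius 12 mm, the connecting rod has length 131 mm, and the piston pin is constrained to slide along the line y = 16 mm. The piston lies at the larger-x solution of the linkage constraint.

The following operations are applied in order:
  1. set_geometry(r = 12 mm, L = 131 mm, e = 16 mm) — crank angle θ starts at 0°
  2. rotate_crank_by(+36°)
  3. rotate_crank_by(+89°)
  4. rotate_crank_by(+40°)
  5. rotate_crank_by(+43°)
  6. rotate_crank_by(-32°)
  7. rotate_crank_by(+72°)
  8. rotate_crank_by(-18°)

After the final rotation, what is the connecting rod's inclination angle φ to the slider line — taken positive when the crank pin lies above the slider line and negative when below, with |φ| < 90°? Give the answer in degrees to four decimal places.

-11.0876

set_geometry: r = 12 mm, L = 131 mm, e = 16 mm; θ ← 0°
rotate_crank_by(+36°): θ ← 0° +36° = 36°
rotate_crank_by(+89°): θ ← 36° +89° = 125°
rotate_crank_by(+40°): θ ← 125° +40° = 165°
rotate_crank_by(+43°): θ ← 165° +43° = 208°
rotate_crank_by(-32°): θ ← 208° -32° = 176°
rotate_crank_by(+72°): θ ← 176° +72° = 248°
rotate_crank_by(-18°): θ ← 248° -18° = 230°
crank pin P = (r cos θ, r sin θ) = (-7.713451, -9.192533)
h = r sin θ − e = -9.192533 − 16 = -25.192533
sin φ = h / L = -25.192533 / 131 = -0.19230941
φ = arcsin(-0.19230941) = -11.087590°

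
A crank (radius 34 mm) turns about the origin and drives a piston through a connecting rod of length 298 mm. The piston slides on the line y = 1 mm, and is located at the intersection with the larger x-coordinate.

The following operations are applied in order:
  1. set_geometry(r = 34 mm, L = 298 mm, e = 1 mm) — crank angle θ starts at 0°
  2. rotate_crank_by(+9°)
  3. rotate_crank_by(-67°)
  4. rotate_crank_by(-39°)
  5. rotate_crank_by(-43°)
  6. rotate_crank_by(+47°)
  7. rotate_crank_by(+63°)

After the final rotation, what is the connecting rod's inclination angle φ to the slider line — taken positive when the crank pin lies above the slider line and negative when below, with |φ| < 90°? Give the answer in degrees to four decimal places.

set_geometry: r = 34 mm, L = 298 mm, e = 1 mm; θ ← 0°
rotate_crank_by(+9°): θ ← 0° +9° = 9°
rotate_crank_by(-67°): θ ← 9° -67° = -58°
rotate_crank_by(-39°): θ ← -58° -39° = -97°
rotate_crank_by(-43°): θ ← -97° -43° = -140°
rotate_crank_by(+47°): θ ← -140° +47° = -93°
rotate_crank_by(+63°): θ ← -93° +63° = -30°
crank pin P = (r cos θ, r sin θ) = (29.444864, -17.000000)
h = r sin θ − e = -17.000000 − 1 = -18.000000
sin φ = h / L = -18.000000 / 298 = -0.06040268
φ = arcsin(-0.06040268) = -3.462927°

-3.4629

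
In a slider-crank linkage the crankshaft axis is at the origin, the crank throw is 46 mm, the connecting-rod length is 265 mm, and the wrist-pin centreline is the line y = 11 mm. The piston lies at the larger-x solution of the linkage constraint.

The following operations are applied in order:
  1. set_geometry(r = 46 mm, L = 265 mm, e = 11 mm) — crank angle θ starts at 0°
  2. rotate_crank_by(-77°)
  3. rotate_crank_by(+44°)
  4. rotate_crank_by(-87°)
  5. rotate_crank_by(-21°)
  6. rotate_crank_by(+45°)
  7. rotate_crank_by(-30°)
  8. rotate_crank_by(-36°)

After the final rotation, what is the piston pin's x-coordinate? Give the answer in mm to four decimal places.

set_geometry: r = 46 mm, L = 265 mm, e = 11 mm; θ ← 0°
rotate_crank_by(-77°): θ ← 0° -77° = -77°
rotate_crank_by(+44°): θ ← -77° +44° = -33°
rotate_crank_by(-87°): θ ← -33° -87° = -120°
rotate_crank_by(-21°): θ ← -120° -21° = -141°
rotate_crank_by(+45°): θ ← -141° +45° = -96°
rotate_crank_by(-30°): θ ← -96° -30° = -126°
rotate_crank_by(-36°): θ ← -126° -36° = -162°
crank pin P = (r cos θ, r sin θ) = (-43.748600, -14.214782)
h = r sin θ − e = -14.214782 − 11 = -25.214782
x = r cos θ + √(L² − h²) = -43.748600 + √(70225.0 − 635.7852) = -43.748600 + 263.797678 = 220.049078

220.0491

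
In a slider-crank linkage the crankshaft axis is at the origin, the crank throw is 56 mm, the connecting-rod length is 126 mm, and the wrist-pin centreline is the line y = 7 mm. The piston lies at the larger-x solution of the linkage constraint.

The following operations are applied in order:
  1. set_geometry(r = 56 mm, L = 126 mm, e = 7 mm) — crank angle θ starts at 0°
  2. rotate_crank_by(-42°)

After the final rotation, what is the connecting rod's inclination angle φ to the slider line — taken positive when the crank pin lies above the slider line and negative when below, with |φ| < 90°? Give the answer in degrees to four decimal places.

-20.6677

set_geometry: r = 56 mm, L = 126 mm, e = 7 mm; θ ← 0°
rotate_crank_by(-42°): θ ← 0° -42° = -42°
crank pin P = (r cos θ, r sin θ) = (41.616110, -37.471314)
h = r sin θ − e = -37.471314 − 7 = -44.471314
sin φ = h / L = -44.471314 / 126 = -0.35294694
φ = arcsin(-0.35294694) = -20.667669°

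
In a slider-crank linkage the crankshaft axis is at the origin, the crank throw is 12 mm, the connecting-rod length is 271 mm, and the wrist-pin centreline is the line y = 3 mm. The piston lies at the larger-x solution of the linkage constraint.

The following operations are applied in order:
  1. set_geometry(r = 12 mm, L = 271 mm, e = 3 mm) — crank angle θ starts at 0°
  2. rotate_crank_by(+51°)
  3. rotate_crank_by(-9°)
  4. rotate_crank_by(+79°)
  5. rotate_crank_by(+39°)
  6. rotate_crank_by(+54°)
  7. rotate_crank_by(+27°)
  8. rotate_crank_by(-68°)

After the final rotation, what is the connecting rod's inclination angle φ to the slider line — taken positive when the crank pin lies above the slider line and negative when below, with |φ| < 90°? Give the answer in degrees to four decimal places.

-0.3251

set_geometry: r = 12 mm, L = 271 mm, e = 3 mm; θ ← 0°
rotate_crank_by(+51°): θ ← 0° +51° = 51°
rotate_crank_by(-9°): θ ← 51° -9° = 42°
rotate_crank_by(+79°): θ ← 42° +79° = 121°
rotate_crank_by(+39°): θ ← 121° +39° = 160°
rotate_crank_by(+54°): θ ← 160° +54° = 214°
rotate_crank_by(+27°): θ ← 214° +27° = 241°
rotate_crank_by(-68°): θ ← 241° -68° = 173°
crank pin P = (r cos θ, r sin θ) = (-11.910554, 1.462432)
h = r sin θ − e = 1.462432 − 3 = -1.537568
sin φ = h / L = -1.537568 / 271 = -0.00567368
φ = arcsin(-0.00567368) = -0.325080°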